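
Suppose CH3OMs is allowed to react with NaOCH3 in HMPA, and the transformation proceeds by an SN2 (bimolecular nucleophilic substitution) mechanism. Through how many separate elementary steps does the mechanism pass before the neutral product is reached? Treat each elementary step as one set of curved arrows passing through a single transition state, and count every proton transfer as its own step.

1

Step 1: The methoxide nucleophile donates a lone pair from O to the α-carbon in a backside attack; simultaneously the C–O σ-bond breaks and both of its electrons leave with MsO⁻. One concerted step with inversion of configuration.
Total: 1 elementary step.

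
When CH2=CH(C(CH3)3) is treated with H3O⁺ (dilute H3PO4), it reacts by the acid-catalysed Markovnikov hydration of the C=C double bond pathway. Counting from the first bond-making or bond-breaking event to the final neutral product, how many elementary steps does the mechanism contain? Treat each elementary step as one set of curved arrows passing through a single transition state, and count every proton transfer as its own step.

Step 1: Electrophilic addition begins with the π(C=C) electrons forming a bond to the proton of H3O⁺. Following Markovnikov's rule, the resulting cation is secondary. H2O is released.
Step 2: Carbocation rearrangement: a 1,2-methyl shift from the adjacent tert-butyl carbon converts the initially-formed secondary cation into the more stable tertiary cation.
Step 3: Nucleophilic capture of the cation by H2O produces the protonated alcohol (an oxonium ion).
Step 4: Proton transfer from the O–H of the oxonium ion to H2O completes the catalytic cycle and yields the alcohol.
Total: 4 elementary steps.

4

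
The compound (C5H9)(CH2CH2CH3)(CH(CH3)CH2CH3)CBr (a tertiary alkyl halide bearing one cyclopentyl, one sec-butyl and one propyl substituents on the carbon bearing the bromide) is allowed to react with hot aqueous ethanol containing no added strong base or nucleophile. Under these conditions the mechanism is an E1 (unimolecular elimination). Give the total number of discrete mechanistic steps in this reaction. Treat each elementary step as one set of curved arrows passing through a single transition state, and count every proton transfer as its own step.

2

Step 1: Unassisted departure of Br⁻ (taking the C–Br bonding pair) generates a tertiary carbocation.
(No 1,2-shift: no single shift to an adjacent carbon would give a more stable cation.)
Step 2: A weak base (a water (or ethanol) molecule from the solvent) removes a proton from a carbon adjacent to the cationic centre; the electrons of that C–H bond become the new π(C=C) bond, giving the alkene.
Total: 2 elementary steps.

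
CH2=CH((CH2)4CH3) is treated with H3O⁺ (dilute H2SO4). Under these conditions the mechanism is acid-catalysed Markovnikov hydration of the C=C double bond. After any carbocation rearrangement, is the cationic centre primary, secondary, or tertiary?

secondary

Step 1: The π electrons of the C=C bond attack a proton of H3O⁺; Markovnikov addition places the new C–H on the less-substituted alkene carbon, so the positive charge ends up on the more-substituted carbon — a secondary carbocation. H2O is released.
No single 1,2-shift to an adjacent carbon would give a more-substituted cation, so no rearrangement occurs.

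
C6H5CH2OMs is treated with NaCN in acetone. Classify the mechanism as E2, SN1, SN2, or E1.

SN2

Conditions: a primary substrate with a strong nucleophile in the polar aprotic solvent acetone.
These conditions are the textbook signature of the SN2 pathway.
An unhindered substrate with a strong nucleophile in a polar aprotic solvent favours one-step backside displacement.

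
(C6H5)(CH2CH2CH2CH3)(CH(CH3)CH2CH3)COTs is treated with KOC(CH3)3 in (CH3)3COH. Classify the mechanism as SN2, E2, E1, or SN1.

E2

Conditions: a strong/bulky base with a tertiary substrate bearing a β-hydrogen.
These conditions are the textbook signature of the E2 pathway.
A strong (often hindered) base removes a β-H in concert with loss of the leaving group — bimolecular elimination.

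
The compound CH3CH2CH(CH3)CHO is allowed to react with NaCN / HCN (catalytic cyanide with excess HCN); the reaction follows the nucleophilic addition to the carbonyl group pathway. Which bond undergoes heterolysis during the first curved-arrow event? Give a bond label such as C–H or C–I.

π(C=O)

Step 1: Nucleophilic addition: CN⁻ adds to the carbonyl carbon, pushing the π(C=O) electron pair onto oxygen and giving a tetrahedral alkoxide.
The bond broken in this step is the π(C=O) bond.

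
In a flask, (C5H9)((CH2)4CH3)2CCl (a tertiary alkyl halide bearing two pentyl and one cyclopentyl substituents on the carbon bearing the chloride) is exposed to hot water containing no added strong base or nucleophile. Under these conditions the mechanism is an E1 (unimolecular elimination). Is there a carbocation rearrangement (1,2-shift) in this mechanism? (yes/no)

The first-formed carbocation is tertiary.
No single 1,2-shift to an adjacent carbon would produce a more-substituted cation than the one already present, so no rearrangement occurs.

no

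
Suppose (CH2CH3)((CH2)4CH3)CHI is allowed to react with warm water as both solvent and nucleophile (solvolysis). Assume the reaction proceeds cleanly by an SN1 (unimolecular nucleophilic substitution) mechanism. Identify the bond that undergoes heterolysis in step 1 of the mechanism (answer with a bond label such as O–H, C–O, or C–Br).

C–I

Step 1: Ionisation: the C–I σ-bond cleaves heterolytically; both bonding electrons depart with I⁻, leaving a secondary carbocation at the α-carbon.
The bond broken in this step is the C–I bond.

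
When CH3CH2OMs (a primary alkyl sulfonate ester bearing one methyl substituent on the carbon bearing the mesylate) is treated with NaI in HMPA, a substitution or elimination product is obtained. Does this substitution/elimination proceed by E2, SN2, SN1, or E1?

SN2

Conditions: a primary substrate with a strong nucleophile in the polar aprotic solvent HMPA.
These conditions are the textbook signature of the SN2 pathway.
An unhindered substrate with a strong nucleophile in a polar aprotic solvent favours one-step backside displacement.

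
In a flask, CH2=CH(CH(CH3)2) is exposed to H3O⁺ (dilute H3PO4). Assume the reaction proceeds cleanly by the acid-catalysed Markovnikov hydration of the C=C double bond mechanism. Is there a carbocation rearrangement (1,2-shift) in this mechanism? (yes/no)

yes

The first-formed carbocation is secondary.
The adjacent isopropyl carbon already bears 2 other carbon substituents and has a hydrogen to migrate; after a 1,2-hydride shift from that carbon the positive charge sits on a tertiary centre.
Tertiary is more stable than secondary, so the shift occurs.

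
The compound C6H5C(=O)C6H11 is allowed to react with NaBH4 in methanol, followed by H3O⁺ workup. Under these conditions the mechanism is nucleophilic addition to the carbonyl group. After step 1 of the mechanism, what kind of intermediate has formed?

tetrahedral alkoxide intermediate

Step 1: A lone pair / filled orbital on H⁻ (delivered from BH4⁻) attacks the electrophilic carbonyl carbon; the π(C=O) electrons shift onto oxygen, producing a tetrahedral alkoxide intermediate.
After step 1 the species present is a tetrahedral alkoxide intermediate.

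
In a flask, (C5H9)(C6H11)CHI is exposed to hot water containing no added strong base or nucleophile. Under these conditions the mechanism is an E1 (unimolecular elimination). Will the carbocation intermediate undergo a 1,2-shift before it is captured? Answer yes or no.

The first-formed carbocation is secondary.
The adjacent cyclohexyl carbon already bears 2 other carbon substituents and has a hydrogen to migrate; after a 1,2-hydride shift from that carbon the positive charge sits on a tertiary centre.
Tertiary is more stable than secondary, so the shift occurs.

yes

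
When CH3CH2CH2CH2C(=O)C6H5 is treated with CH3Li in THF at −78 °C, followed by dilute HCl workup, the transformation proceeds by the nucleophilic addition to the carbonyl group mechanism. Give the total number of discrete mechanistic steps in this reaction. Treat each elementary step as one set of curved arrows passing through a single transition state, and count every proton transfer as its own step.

2

Step 1: the carbanion-like carbon of CH3Li attacks the sp² carbonyl carbon; the C=O π bond breaks and the electrons end up as a lone pair on the alkoxide oxygen of the tetrahedral intermediate.
Step 2: Protonation of the alkoxide by dilute HCl workup furnishes an alcohol.
Total: 2 elementary steps.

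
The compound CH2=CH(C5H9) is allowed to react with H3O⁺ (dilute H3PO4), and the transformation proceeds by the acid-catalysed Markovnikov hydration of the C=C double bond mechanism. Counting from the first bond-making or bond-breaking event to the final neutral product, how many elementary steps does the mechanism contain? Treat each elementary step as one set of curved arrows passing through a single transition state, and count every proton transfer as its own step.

Step 1: Electrophilic addition begins with the π(C=C) electrons forming a bond to the proton of H3O⁺. Following Markovnikov's rule, the resulting cation is secondary. H2O is released.
Step 2: A hydride (H with its bonding pair) migrates from the adjacent cyclopentyl carbon to the cationic centre — a 1,2-hydride shift — upgrading the secondary cation to a tertiary one.
Step 3: Water acts as the nucleophile: an oxygen lone pair bonds to the cationic carbon, giving an oxonium-ion intermediate.
Step 4: H2O removes a proton from the oxonium oxygen, regenerating H3O⁺ and giving the neutral alcohol.
Total: 4 elementary steps.

4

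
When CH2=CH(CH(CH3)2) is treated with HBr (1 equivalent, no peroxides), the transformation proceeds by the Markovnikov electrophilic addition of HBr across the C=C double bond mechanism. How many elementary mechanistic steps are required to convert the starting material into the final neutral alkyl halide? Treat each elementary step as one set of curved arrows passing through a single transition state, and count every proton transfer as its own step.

3

Step 1: The π electrons of the C=C bond attack a proton of HBr; Markovnikov addition places the new C–H on the less-substituted alkene carbon, so the positive charge ends up on the more-substituted carbon — a secondary carbocation. The H–Br bond breaks heterolytically, releasing Br⁻.
Step 2: Carbocation rearrangement: a 1,2-hydride shift from the adjacent isopropyl carbon converts the initially-formed secondary cation into the more stable tertiary cation.
Step 3: The Br⁻ anion donates a lone pair to the carbocation, forming the new C–Br σ-bond and giving the neutral alkyl halide.
Total: 3 elementary steps.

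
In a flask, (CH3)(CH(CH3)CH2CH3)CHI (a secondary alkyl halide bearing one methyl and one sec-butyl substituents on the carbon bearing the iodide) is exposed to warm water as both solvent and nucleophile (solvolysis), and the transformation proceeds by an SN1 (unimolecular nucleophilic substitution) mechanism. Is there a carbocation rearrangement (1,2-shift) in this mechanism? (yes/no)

yes

The first-formed carbocation is secondary.
The adjacent sec-butyl carbon already bears 2 other carbon substituents and has a hydrogen to migrate; after a 1,2-hydride shift from that carbon the positive charge sits on a tertiary centre.
Tertiary is more stable than secondary, so the shift occurs.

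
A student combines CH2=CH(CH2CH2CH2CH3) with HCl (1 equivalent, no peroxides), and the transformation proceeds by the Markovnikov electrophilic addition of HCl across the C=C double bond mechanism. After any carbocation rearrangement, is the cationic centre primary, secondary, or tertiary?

secondary

Step 1: Protonation of the alkene by HCl: the π bond acts as the nucleophile and picks up H⁺, giving the more stable (Markovnikov) secondary carbocation. The H–Cl bond breaks heterolytically, releasing Cl⁻.
No single 1,2-shift to an adjacent carbon would give a more-substituted cation, so no rearrangement occurs.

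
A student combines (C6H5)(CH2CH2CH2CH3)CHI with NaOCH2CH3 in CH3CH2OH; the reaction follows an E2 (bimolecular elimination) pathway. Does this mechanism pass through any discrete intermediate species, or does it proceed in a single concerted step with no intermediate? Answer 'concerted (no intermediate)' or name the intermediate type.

The strong base CH3CH2O⁻ removes a β-hydrogen; in the same concerted event the electrons of the breaking C–H bond form the new π(C=C) bond and the C–I σ-bond breaks, expelling I⁻. Anti-periplanar geometry; one transition state.
All bond changes occur in one transition state; no discrete intermediate is formed.

concerted (no intermediate)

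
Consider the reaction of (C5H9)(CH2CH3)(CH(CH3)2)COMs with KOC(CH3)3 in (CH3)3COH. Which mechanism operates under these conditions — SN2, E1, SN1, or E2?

E2

Conditions: a strong/bulky base with a tertiary substrate bearing a β-hydrogen.
These conditions are the textbook signature of the E2 pathway.
A strong (often hindered) base removes a β-H in concert with loss of the leaving group — bimolecular elimination.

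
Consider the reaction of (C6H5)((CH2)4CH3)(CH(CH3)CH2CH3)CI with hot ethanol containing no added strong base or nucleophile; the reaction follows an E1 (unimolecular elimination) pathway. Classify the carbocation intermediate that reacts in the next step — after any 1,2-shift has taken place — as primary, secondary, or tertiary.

Step 1: Ionisation: the C–I σ-bond cleaves heterolytically; both bonding electrons depart with I⁻, leaving a tertiary carbocation at the α-carbon.
No single 1,2-shift to an adjacent carbon would give a more-substituted cation, so no rearrangement occurs.

tertiary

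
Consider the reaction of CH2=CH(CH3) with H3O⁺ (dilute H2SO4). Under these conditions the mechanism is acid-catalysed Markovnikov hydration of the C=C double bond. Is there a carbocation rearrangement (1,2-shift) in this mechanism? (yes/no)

no

The first-formed carbocation is secondary.
No single 1,2-shift to an adjacent carbon would produce a more-substituted cation than the one already present, so no rearrangement occurs.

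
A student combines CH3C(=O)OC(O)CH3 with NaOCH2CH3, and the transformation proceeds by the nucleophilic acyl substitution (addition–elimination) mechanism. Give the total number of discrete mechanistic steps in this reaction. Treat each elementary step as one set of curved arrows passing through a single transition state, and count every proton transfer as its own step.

Step 1: A lone pair on the O of CH3CH2O⁻ attacks the electrophilic acyl carbon; the π(C=O) electrons move onto oxygen, giving a tetrahedral intermediate.
Step 2: Collapse of the tetrahedral intermediate: the alkoxide oxygen pushes its lone pair back to re-form C=O while CH3CO2⁻ leaves.
Total: 2 elementary steps.

2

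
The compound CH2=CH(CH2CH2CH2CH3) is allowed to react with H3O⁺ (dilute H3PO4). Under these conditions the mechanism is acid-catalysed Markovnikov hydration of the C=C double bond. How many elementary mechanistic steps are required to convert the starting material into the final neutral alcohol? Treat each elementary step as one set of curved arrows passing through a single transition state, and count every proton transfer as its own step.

Step 1: The π electrons of the C=C bond attack a proton of H3O⁺; Markovnikov addition places the new C–H on the less-substituted alkene carbon, so the positive charge ends up on the more-substituted carbon — a secondary carbocation. H2O is released.
(No 1,2-shift: no single shift to an adjacent carbon would give a more stable cation.)
Step 2: Nucleophilic capture of the cation by H2O produces the protonated alcohol (an oxonium ion).
Step 3: Deprotonation of the oxonium ion by a water molecule delivers the neutral alcohol and regenerates the acid catalyst.
Total: 3 elementary steps.

3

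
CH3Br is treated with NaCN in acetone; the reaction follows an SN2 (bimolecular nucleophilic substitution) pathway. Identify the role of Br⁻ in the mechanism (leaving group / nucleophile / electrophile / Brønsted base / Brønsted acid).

leaving group

Step 1: The cyanide nucleophile donates a lone pair from C to the α-carbon in a backside attack; simultaneously the C–Br σ-bond breaks and both of its electrons leave with Br⁻. One concerted step with inversion of configuration.
Br⁻ departs with both electrons of the breaking σ-bond — that is the definition of a leaving group.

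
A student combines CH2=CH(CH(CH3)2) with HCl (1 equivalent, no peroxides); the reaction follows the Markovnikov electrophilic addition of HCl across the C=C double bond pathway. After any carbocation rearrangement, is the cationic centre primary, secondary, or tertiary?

tertiary

Step 1: Electrophilic addition begins with the π(C=C) electrons forming a bond to the proton of HCl. Following Markovnikov's rule, the resulting cation is secondary. The H–Cl bond breaks heterolytically, releasing Cl⁻.
Step 2: A 1,2-hydride shift from the adjacent isopropyl carbon moves the positive charge from the secondary centre to an adjacent carbon, generating a more stable tertiary carbocation.
The cation rearranges from secondary to tertiary via a 1,2-hydride shift from the adjacent isopropyl carbon; the tertiary cation is what reacts next.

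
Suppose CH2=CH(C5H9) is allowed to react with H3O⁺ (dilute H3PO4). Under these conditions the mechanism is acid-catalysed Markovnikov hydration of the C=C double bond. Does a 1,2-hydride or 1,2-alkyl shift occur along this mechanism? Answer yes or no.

yes

The first-formed carbocation is secondary.
The adjacent cyclopentyl carbon already bears 2 other carbon substituents and has a hydrogen to migrate; after a 1,2-hydride shift from that carbon the positive charge sits on a tertiary centre.
Tertiary is more stable than secondary, so the shift occurs.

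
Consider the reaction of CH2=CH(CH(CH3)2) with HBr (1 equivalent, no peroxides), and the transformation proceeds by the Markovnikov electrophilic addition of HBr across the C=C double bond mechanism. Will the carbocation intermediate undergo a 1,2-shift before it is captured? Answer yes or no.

yes

The first-formed carbocation is secondary.
The adjacent isopropyl carbon already bears 2 other carbon substituents and has a hydrogen to migrate; after a 1,2-hydride shift from that carbon the positive charge sits on a tertiary centre.
Tertiary is more stable than secondary, so the shift occurs.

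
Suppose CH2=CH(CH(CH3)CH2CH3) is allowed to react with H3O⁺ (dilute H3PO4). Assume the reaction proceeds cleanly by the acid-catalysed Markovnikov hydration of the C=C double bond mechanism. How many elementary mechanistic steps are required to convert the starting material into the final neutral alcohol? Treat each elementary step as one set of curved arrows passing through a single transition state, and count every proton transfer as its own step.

4

Step 1: Electrophilic addition begins with the π(C=C) electrons forming a bond to the proton of H3O⁺. Following Markovnikov's rule, the resulting cation is secondary. H2O is released.
Step 2: A hydride (H with its bonding pair) migrates from the adjacent sec-butyl carbon to the cationic centre — a 1,2-hydride shift — upgrading the secondary cation to a tertiary one.
Step 3: Nucleophilic capture of the cation by H2O produces the protonated alcohol (an oxonium ion).
Step 4: H2O removes a proton from the oxonium oxygen, regenerating H3O⁺ and giving the neutral alcohol.
Total: 4 elementary steps.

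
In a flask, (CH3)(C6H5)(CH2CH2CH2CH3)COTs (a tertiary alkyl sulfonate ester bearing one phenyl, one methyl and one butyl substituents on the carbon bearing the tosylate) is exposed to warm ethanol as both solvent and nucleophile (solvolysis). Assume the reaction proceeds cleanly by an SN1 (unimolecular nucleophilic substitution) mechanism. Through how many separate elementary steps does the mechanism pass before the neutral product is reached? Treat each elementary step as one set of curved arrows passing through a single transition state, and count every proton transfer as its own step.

3

Step 1: Rate-determining heterolysis of the C–O bond gives TsO⁻ and a tertiary carbocation.
(No 1,2-shift: no single shift to an adjacent carbon would give a more stable cation.)
Step 2: CH3CH2OH donates an oxygen lone pair into the empty p orbital of the cation, giving a protonated ether (an oxonium ion).
Step 3: A second solvent molecule removes the proton on oxygen, giving the neutral ether product.
Total: 3 elementary steps.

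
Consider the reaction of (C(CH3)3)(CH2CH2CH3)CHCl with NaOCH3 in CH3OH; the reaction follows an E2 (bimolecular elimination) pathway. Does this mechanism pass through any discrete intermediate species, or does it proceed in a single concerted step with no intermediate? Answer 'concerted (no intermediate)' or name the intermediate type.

concerted (no intermediate)

Concerted anti-periplanar elimination: CH3O⁻ abstracts a β-H while Cl⁻ leaves, and the C–H electrons become the new C=C π bond — all in a single transition state.
All bond changes occur in one transition state; no discrete intermediate is formed.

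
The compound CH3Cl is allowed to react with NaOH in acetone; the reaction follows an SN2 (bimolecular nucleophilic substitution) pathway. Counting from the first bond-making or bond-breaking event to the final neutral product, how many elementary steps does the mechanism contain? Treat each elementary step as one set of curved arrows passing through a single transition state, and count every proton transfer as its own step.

Step 1: Backside attack by OH⁻ on the carbon bearing the chloride: the new C–O bond forms as the C–Cl bond breaks, with Walden inversion at carbon.
Total: 1 elementary step.

1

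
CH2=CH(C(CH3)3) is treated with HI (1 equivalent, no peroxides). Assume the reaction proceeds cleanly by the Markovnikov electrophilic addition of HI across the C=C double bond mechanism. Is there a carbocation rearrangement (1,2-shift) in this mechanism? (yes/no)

yes

The first-formed carbocation is secondary.
The adjacent tert-butyl carbon has no hydrogen but bears methyl groups; migration of one methyl with its bonding pair (a 1,2-methyl shift) places the charge on a tertiary centre.
Tertiary is more stable than secondary, so the shift occurs.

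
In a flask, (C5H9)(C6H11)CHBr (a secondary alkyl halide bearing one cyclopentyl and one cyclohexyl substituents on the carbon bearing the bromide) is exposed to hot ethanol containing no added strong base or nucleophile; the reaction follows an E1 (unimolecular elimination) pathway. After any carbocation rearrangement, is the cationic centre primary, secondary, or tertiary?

Step 1: Ionisation: the C–Br σ-bond cleaves heterolytically; both bonding electrons depart with Br⁻, leaving a secondary carbocation at the α-carbon.
Step 2: Carbocation rearrangement: a 1,2-hydride shift from the adjacent cyclopentyl carbon converts the initially-formed secondary cation into the more stable tertiary cation.
The cation rearranges from secondary to tertiary via a 1,2-hydride shift from the adjacent cyclopentyl carbon; the tertiary cation is what reacts next.

tertiary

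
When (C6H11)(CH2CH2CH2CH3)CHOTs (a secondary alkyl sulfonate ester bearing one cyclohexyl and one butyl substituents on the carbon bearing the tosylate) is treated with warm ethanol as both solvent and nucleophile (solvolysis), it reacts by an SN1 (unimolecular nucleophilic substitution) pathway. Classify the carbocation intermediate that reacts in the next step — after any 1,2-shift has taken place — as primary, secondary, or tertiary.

tertiary

Step 1: Unassisted departure of TsO⁻ (taking the C–O bonding pair) generates a secondary carbocation.
Step 2: A hydride (H with its bonding pair) migrates from the adjacent cyclohexyl carbon to the cationic centre — a 1,2-hydride shift — upgrading the secondary cation to a tertiary one.
The cation rearranges from secondary to tertiary via a 1,2-hydride shift from the adjacent cyclohexyl carbon; the tertiary cation is what reacts next.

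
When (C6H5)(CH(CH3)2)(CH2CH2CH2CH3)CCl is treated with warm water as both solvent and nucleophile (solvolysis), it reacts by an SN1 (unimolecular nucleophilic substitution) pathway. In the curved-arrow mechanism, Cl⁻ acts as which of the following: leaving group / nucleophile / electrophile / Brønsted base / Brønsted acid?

leaving group

Step 1: The C–Cl bond breaks with both electrons going to the chloride; Cl⁻ leaves and a tertiary carbocation remains.
Cl⁻ departs with both electrons of the breaking σ-bond — that is the definition of a leaving group.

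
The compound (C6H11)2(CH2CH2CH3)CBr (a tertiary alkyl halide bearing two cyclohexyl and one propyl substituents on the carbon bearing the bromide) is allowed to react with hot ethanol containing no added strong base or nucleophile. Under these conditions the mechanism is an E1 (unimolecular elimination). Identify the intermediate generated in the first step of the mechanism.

tertiary carbocation

Step 1: Rate-determining heterolysis of the C–Br bond gives Br⁻ and a tertiary carbocation.
After step 1 the species present is a tertiary carbocation.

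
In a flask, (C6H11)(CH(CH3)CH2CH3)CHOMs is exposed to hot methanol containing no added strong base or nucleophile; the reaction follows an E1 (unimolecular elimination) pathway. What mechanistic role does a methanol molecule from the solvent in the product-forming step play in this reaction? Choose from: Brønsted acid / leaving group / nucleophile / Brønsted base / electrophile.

Brønsted base

Step 3: Loss of a β-proton to a methanol molecule of the solvent: the C–H bonding pair collapses toward the cationic carbon to form the C=C π bond, yielding the alkene.
A methanol molecule from the solvent in the product-forming step accepts a proton in a proton-transfer step — a Brønsted base.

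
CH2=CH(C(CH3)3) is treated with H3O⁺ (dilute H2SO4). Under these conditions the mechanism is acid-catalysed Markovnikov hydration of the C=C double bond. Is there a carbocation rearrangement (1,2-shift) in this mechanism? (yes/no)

The first-formed carbocation is secondary.
The adjacent tert-butyl carbon has no hydrogen but bears methyl groups; migration of one methyl with its bonding pair (a 1,2-methyl shift) places the charge on a tertiary centre.
Tertiary is more stable than secondary, so the shift occurs.

yes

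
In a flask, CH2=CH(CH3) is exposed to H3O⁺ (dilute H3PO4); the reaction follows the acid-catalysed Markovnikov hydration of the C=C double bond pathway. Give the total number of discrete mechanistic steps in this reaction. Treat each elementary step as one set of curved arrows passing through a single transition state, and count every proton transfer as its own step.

Step 1: The π electrons of the C=C bond attack a proton of H3O⁺; Markovnikov addition places the new C–H on the less-substituted alkene carbon, so the positive charge ends up on the more-substituted carbon — a secondary carbocation. H2O is released.
(No 1,2-shift: no single shift to an adjacent carbon would give a more stable cation.)
Step 2: Water acts as the nucleophile: an oxygen lone pair bonds to the cationic carbon, giving an oxonium-ion intermediate.
Step 3: H2O removes a proton from the oxonium oxygen, regenerating H3O⁺ and giving the neutral alcohol.
Total: 3 elementary steps.

3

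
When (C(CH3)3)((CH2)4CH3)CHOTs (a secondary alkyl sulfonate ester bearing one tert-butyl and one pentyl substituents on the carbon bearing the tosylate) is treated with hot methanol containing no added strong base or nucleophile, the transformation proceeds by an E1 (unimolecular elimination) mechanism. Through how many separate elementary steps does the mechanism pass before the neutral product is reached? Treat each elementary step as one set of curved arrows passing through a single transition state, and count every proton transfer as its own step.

3

Step 1: Rate-determining heterolysis of the C–O bond gives TsO⁻ and a secondary carbocation.
Step 2: A 1,2-methyl shift from the adjacent tert-butyl carbon moves the positive charge from the secondary centre to an adjacent carbon, generating a more stable tertiary carbocation.
Step 3: Loss of a β-proton to a methanol molecule of the solvent: the C–H bonding pair collapses toward the cationic carbon to form the C=C π bond, yielding the alkene.
Total: 3 elementary steps.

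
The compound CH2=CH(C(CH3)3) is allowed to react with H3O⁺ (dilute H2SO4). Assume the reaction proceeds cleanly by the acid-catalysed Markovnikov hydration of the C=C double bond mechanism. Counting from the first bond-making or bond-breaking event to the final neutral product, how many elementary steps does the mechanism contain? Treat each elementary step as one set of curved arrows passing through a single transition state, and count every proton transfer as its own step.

Step 1: The π electrons of the C=C bond attack a proton of H3O⁺; Markovnikov addition places the new C–H on the less-substituted alkene carbon, so the positive charge ends up on the more-substituted carbon — a secondary carbocation. H2O is released.
Step 2: A methyl group with its bonding pair migrates from the adjacent tert-butyl carbon to the cationic centre — a 1,2-methyl shift — upgrading the secondary cation to a tertiary one.
Step 3: Nucleophilic capture of the cation by H2O produces the protonated alcohol (an oxonium ion).
Step 4: H2O removes a proton from the oxonium oxygen, regenerating H3O⁺ and giving the neutral alcohol.
Total: 4 elementary steps.

4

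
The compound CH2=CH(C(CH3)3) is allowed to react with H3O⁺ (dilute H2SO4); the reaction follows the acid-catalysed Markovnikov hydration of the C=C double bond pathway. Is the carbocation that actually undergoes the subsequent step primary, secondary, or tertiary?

tertiary

Step 1: The π electrons of the C=C bond attack a proton of H3O⁺; Markovnikov addition places the new C–H on the less-substituted alkene carbon, so the positive charge ends up on the more-substituted carbon — a secondary carbocation. H2O is released.
Step 2: Carbocation rearrangement: a 1,2-methyl shift from the adjacent tert-butyl carbon converts the initially-formed secondary cation into the more stable tertiary cation.
The cation rearranges from secondary to tertiary via a 1,2-methyl shift from the adjacent tert-butyl carbon; the tertiary cation is what reacts next.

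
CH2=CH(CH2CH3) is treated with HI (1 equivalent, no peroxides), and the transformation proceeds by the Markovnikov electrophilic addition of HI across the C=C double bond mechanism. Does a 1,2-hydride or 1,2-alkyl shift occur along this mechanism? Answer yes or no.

The first-formed carbocation is secondary.
No single 1,2-shift to an adjacent carbon would produce a more-substituted cation than the one already present, so no rearrangement occurs.

no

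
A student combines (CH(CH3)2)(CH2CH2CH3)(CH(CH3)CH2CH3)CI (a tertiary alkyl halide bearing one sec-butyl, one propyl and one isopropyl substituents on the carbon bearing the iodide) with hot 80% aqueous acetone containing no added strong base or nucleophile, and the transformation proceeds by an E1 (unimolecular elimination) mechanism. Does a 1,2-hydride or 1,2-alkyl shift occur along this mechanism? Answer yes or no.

no

The first-formed carbocation is tertiary.
No single 1,2-shift to an adjacent carbon would produce a more-substituted cation than the one already present, so no rearrangement occurs.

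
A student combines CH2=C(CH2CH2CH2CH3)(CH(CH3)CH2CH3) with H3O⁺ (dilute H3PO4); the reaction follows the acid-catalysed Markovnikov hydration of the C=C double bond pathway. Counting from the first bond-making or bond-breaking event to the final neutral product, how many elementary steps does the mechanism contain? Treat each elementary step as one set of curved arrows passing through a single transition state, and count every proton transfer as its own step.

Step 1: Protonation of the alkene by H3O⁺: the π bond acts as the nucleophile and picks up H⁺, giving the more stable (Markovnikov) tertiary carbocation. H2O is released.
(No 1,2-shift: no single shift to an adjacent carbon would give a more stable cation.)
Step 2: Nucleophilic capture of the cation by H2O produces the protonated alcohol (an oxonium ion).
Step 3: Deprotonation of the oxonium ion by a water molecule delivers the neutral alcohol and regenerates the acid catalyst.
Total: 3 elementary steps.

3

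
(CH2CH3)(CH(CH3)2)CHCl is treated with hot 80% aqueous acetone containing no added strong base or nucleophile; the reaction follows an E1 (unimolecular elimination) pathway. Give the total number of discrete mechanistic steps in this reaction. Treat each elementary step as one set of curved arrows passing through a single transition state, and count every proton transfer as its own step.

Step 1: Rate-determining heterolysis of the C–Cl bond gives Cl⁻ and a secondary carbocation.
Step 2: Carbocation rearrangement: a 1,2-hydride shift from the adjacent isopropyl carbon converts the initially-formed secondary cation into the more stable tertiary cation.
Step 3: Loss of a β-proton to a water molecule of the solvent: the C–H bonding pair collapses toward the cationic carbon to form the C=C π bond, yielding the alkene.
Total: 3 elementary steps.

3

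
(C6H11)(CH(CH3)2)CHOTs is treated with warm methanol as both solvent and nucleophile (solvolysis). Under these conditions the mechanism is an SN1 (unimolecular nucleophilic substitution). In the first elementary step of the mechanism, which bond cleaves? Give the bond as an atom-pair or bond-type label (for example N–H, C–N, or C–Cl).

Step 1: Ionisation: the C–O σ-bond cleaves heterolytically; both bonding electrons depart with TsO⁻, leaving a secondary carbocation at the α-carbon.
The bond broken in this step is the C–O bond.

C–O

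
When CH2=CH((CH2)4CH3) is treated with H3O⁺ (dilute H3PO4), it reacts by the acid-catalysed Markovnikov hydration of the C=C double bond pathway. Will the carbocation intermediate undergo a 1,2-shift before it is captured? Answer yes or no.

no

The first-formed carbocation is secondary.
No single 1,2-shift to an adjacent carbon would produce a more-substituted cation than the one already present, so no rearrangement occurs.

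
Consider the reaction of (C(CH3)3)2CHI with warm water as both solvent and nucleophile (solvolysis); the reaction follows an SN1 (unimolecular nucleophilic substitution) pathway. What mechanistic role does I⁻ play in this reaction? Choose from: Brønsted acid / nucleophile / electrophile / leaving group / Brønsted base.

leaving group

Step 1: Rate-determining heterolysis of the C–I bond gives I⁻ and a secondary carbocation.
I⁻ departs with both electrons of the breaking σ-bond — that is the definition of a leaving group.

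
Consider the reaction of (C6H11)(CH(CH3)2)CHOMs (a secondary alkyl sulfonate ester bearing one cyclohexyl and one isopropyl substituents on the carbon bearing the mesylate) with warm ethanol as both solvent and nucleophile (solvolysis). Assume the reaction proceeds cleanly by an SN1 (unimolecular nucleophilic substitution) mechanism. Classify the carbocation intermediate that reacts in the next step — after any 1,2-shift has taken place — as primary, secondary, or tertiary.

Step 1: Rate-determining heterolysis of the C–O bond gives MsO⁻ and a secondary carbocation.
Step 2: A 1,2-hydride shift from the adjacent cyclohexyl carbon moves the positive charge from the secondary centre to an adjacent carbon, generating a more stable tertiary carbocation.
The cation rearranges from secondary to tertiary via a 1,2-hydride shift from the adjacent cyclohexyl carbon; the tertiary cation is what reacts next.

tertiary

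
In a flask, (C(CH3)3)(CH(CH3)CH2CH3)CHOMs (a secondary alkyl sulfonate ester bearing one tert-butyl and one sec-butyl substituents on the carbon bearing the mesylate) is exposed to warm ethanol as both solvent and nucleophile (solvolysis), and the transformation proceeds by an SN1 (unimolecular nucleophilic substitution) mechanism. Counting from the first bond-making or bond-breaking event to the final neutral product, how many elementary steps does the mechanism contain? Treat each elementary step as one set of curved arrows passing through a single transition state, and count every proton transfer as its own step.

Step 1: Rate-determining heterolysis of the C–O bond gives MsO⁻ and a secondary carbocation.
Step 2: A hydride (H with its bonding pair) migrates from the adjacent sec-butyl carbon to the cationic centre — a 1,2-hydride shift — upgrading the secondary cation to a tertiary one.
Step 3: A lone pair on the oxygen of CH3CH2OH attacks the carbocation, forming a new C–O σ-bond and an oxonium ion.
Step 4: Deprotonation of the oxonium oxygen by solvent ethanol yields the neutral ether.
Total: 4 elementary steps.

4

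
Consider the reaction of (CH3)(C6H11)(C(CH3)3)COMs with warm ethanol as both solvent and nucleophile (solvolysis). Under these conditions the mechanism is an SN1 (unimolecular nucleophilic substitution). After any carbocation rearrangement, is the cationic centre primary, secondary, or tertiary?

tertiary

Step 1: The C–O bond breaks with both electrons going to the mesylate; MsO⁻ leaves and a tertiary carbocation remains.
No single 1,2-shift to an adjacent carbon would give a more-substituted cation, so no rearrangement occurs.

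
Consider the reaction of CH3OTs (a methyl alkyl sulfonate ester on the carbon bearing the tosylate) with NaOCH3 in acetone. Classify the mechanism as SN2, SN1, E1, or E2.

SN2

Conditions: a methyl substrate with a strong nucleophile in the polar aprotic solvent acetone.
These conditions are the textbook signature of the SN2 pathway.
An unhindered substrate with a strong nucleophile in a polar aprotic solvent favours one-step backside displacement.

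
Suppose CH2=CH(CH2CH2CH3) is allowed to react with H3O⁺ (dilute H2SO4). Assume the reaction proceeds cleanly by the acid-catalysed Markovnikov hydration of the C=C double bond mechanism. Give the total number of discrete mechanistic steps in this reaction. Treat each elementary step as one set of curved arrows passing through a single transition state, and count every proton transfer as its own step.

Step 1: Protonation of the alkene by H3O⁺: the π bond acts as the nucleophile and picks up H⁺, giving the more stable (Markovnikov) secondary carbocation. H2O is released.
(No 1,2-shift: no single shift to an adjacent carbon would give a more stable cation.)
Step 2: Water acts as the nucleophile: an oxygen lone pair bonds to the cationic carbon, giving an oxonium-ion intermediate.
Step 3: H2O removes a proton from the oxonium oxygen, regenerating H3O⁺ and giving the neutral alcohol.
Total: 3 elementary steps.

3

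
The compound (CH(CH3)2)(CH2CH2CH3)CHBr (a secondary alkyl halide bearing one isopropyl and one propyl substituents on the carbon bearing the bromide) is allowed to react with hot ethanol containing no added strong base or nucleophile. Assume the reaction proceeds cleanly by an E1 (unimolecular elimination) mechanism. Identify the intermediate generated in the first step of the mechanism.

Step 1: Unassisted departure of Br⁻ (taking the C–Br bonding pair) generates a secondary carbocation.
After step 1 the species present is a secondary carbocation.

secondary carbocation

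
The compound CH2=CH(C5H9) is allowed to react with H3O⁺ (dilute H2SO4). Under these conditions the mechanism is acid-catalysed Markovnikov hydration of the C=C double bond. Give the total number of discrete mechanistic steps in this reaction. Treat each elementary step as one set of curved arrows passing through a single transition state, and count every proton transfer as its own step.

4

Step 1: Electrophilic addition begins with the π(C=C) electrons forming a bond to the proton of H3O⁺. Following Markovnikov's rule, the resulting cation is secondary. H2O is released.
Step 2: A hydride (H with its bonding pair) migrates from the adjacent cyclopentyl carbon to the cationic centre — a 1,2-hydride shift — upgrading the secondary cation to a tertiary one.
Step 3: Water acts as the nucleophile: an oxygen lone pair bonds to the cationic carbon, giving an oxonium-ion intermediate.
Step 4: Deprotonation of the oxonium ion by a water molecule delivers the neutral alcohol and regenerates the acid catalyst.
Total: 4 elementary steps.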